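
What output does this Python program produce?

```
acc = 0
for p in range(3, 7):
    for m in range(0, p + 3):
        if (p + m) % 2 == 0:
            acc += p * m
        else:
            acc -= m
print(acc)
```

p=3,m=0: odd sum, acc = 0-0 = 0
p=3,m=1: even sum, acc = 0+3 = 3
p=3,m=2: odd sum, acc = 3-2 = 1
p=3,m=3: even sum, acc = 1+9 = 10
p=3,m=4: odd sum, acc = 10-4 = 6
p=3,m=5: even sum, acc = 6+15 = 21
p=4,m=0: even sum, acc = 21+0 = 21
p=4,m=1: odd sum, acc = 21-1 = 20
p=4,m=2: even sum, acc = 20+8 = 28
p=4,m=3: odd sum, acc = 28-3 = 25
p=4,m=4: even sum, acc = 25+16 = 41
p=4,m=5: odd sum, acc = 41-5 = 36
p=4,m=6: even sum, acc = 36+24 = 60
p=5,m=0: odd sum, acc = 60-0 = 60
p=5,m=1: even sum, acc = 60+5 = 65
p=5,m=2: odd sum, acc = 65-2 = 63
p=5,m=3: even sum, acc = 63+15 = 78
p=5,m=4: odd sum, acc = 78-4 = 74
p=5,m=5: even sum, acc = 74+25 = 99
p=5,m=6: odd sum, acc = 99-6 = 93
p=5,m=7: even sum, acc = 93+35 = 128
p=6,m=0: even sum, acc = 128+0 = 128
p=6,m=1: odd sum, acc = 128-1 = 127
p=6,m=2: even sum, acc = 127+12 = 139
p=6,m=3: odd sum, acc = 139-3 = 136
p=6,m=4: even sum, acc = 136+24 = 160
p=6,m=5: odd sum, acc = 160-5 = 155
p=6,m=6: even sum, acc = 155+36 = 191
p=6,m=7: odd sum, acc = 191-7 = 184
p=6,m=8: even sum, acc = 184+48 = 232

232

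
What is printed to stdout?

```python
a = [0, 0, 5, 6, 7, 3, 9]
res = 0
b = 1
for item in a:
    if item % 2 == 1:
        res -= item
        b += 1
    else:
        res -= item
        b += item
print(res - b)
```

-41

item=0: not odd, res = 0-0 = 0; b=1
item=0: not odd, res = 0-0 = 0; b=1
item=5: odd, res = 0-5 = -5; b=2
item=6: not odd, res = (-5)-6 = -11; b=8
item=7: odd, res = (-11)-7 = -18; b=9
item=3: odd, res = (-18)-3 = -21; b=10
item=9: odd, res = (-21)-9 = -30; b=11
res-b = (-30)-11 = -41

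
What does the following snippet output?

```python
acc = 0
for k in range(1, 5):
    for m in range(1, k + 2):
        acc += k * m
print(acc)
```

105

k=1,m=1: acc = 0+1 = 1
k=1,m=2: acc = 1+2 = 3
k=2,m=1: acc = 3+2 = 5
k=2,m=2: acc = 5+4 = 9
k=2,m=3: acc = 9+6 = 15
k=3,m=1: acc = 15+3 = 18
k=3,m=2: acc = 18+6 = 24
k=3,m=3: acc = 24+9 = 33
k=3,m=4: acc = 33+12 = 45
k=4,m=1: acc = 45+4 = 49
k=4,m=2: acc = 49+8 = 57
k=4,m=3: acc = 57+12 = 69
k=4,m=4: acc = 69+16 = 85
k=4,m=5: acc = 85+20 = 105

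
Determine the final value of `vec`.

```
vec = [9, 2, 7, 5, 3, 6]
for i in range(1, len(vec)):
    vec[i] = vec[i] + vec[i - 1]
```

[9, 11, 18, 23, 26, 32]

i=1: vec[1] = 2+9 = 11 → [9, 11, 7, 5, 3, 6]
i=2: vec[2] = 7+11 = 18 → [9, 11, 18, 5, 3, 6]
i=3: vec[3] = 5+18 = 23 → [9, 11, 18, 23, 3, 6]
i=4: vec[4] = 3+23 = 26 → [9, 11, 18, 23, 26, 6]
i=5: vec[5] = 6+26 = 32 → [9, 11, 18, 23, 26, 32]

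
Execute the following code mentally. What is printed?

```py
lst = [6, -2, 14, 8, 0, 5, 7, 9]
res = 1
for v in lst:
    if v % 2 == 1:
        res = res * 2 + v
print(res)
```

v=6: not odd
v=-2: not odd
v=14: not odd
v=8: not odd
v=0: not odd
v=5: odd, res = 1*2+5 = 7
v=7: odd, res = 7*2+7 = 21
v=9: odd, res = 21*2+9 = 51

51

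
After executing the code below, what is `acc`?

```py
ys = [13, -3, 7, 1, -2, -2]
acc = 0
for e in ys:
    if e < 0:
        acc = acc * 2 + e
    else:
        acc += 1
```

-2

e=13: not <0, acc = 0+1 = 1
e=-3: <0, acc = 1*2+(-3) = -1
e=7: not <0, acc = (-1)+1 = 0
e=1: not <0, acc = 0+1 = 1
e=-2: <0, acc = 1*2+(-2) = 0
e=-2: <0, acc = 0*2+(-2) = -2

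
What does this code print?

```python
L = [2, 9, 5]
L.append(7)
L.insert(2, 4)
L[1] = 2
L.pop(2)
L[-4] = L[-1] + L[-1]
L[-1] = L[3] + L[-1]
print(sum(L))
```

append 7 → [2, 9, 5, 7]
insert 4 at 2 → [2, 9, 4, 5, 7]
L[1] = 2 → [2, 2, 4, 5, 7]
pop(2) removes 4 → [2, 2, 5, 7]
L[-4] = L[-1]+L[-1] = 7+7 = 14 → [14, 2, 5, 7]
L[-1] = L[3]+L[-1] = 7+7 = 14 → [14, 2, 5, 14]
sum = 35

35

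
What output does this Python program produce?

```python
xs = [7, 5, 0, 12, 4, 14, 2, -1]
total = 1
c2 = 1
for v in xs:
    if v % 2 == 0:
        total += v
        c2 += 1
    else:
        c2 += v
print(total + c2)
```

50

v=7: not even; c2=8
v=5: not even; c2=13
v=0: even, total = 1+0 = 1; c2=14
v=12: even, total = 1+12 = 13; c2=15
v=4: even, total = 13+4 = 17; c2=16
v=14: even, total = 17+14 = 31; c2=17
v=2: even, total = 31+2 = 33; c2=18
v=-1: not even; c2=17
total+c2 = 33+17 = 50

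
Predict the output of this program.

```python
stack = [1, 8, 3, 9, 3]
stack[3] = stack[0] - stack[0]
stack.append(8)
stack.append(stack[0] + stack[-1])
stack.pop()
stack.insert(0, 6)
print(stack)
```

[6, 1, 8, 3, 0, 3, 8]

stack[3] = stack[0]-stack[0] = 1-1 = 0 → [1, 8, 3, 0, 3]
append 8 → [1, 8, 3, 0, 3, 8]
append stack[0]+stack[-1] = 1+8 = 9 → [1, 8, 3, 0, 3, 8, 9]
pop() removes 9 → [1, 8, 3, 0, 3, 8]
insert 6 at 0 → [6, 1, 8, 3, 0, 3, 8]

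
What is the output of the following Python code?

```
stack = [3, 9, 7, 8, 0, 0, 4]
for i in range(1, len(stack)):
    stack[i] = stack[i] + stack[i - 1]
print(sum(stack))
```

i=1: stack[1] = 9+3 = 12 → [3, 12, 7, 8, 0, 0, 4]
i=2: stack[2] = 7+12 = 19 → [3, 12, 19, 8, 0, 0, 4]
i=3: stack[3] = 8+19 = 27 → [3, 12, 19, 27, 0, 0, 4]
i=4: stack[4] = 0+27 = 27 → [3, 12, 19, 27, 27, 0, 4]
i=5: stack[5] = 0+27 = 27 → [3, 12, 19, 27, 27, 27, 4]
i=6: stack[6] = 4+27 = 31 → [3, 12, 19, 27, 27, 27, 31]
sum = 146

146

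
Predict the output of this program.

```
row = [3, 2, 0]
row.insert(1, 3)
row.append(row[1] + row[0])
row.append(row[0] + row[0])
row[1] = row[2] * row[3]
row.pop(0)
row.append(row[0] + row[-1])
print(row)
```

[0, 2, 0, 6, 6, 6]

insert 3 at 1 → [3, 3, 2, 0]
append row[1]+row[0] = 3+3 = 6 → [3, 3, 2, 0, 6]
append row[0]+row[0] = 3+3 = 6 → [3, 3, 2, 0, 6, 6]
row[1] = row[2]*row[3] = 2*0 = 0 → [3, 0, 2, 0, 6, 6]
pop(0) removes 3 → [0, 2, 0, 6, 6]
append row[0]+row[-1] = 0+6 = 6 → [0, 2, 0, 6, 6, 6]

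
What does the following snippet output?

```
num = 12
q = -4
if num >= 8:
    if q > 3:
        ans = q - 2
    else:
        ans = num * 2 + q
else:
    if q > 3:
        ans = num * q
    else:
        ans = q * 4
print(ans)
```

20

num=12, q=-4
num >= 8 is True; q > 3 is False
→ ans = num * 2 + q = 20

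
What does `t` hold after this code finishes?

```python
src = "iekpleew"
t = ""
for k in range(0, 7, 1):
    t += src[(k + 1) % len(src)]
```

'ekpleew'

k=0: add src[1]='e' → 'e'
k=1: add src[2]='k' → 'ek'
k=2: add src[3]='p' → 'ekp'
k=3: add src[4]='l' → 'ekpl'
k=4: add src[5]='e' → 'ekple'
k=5: add src[6]='e' → 'ekplee'
k=6: add src[7]='w' → 'ekpleew'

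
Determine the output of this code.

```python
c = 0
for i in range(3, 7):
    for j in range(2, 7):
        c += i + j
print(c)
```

i=3,j=2: c = 0+5 = 5
i=3,j=3: c = 5+6 = 11
i=3,j=4: c = 11+7 = 18
i=3,j=5: c = 18+8 = 26
i=3,j=6: c = 26+9 = 35
i=4,j=2: c = 35+6 = 41
i=4,j=3: c = 41+7 = 48
i=4,j=4: c = 48+8 = 56
i=4,j=5: c = 56+9 = 65
i=4,j=6: c = 65+10 = 75
i=5,j=2: c = 75+7 = 82
i=5,j=3: c = 82+8 = 90
i=5,j=4: c = 90+9 = 99
i=5,j=5: c = 99+10 = 109
i=5,j=6: c = 109+11 = 120
i=6,j=2: c = 120+8 = 128
i=6,j=3: c = 128+9 = 137
i=6,j=4: c = 137+10 = 147
i=6,j=5: c = 147+11 = 158
i=6,j=6: c = 158+12 = 170

170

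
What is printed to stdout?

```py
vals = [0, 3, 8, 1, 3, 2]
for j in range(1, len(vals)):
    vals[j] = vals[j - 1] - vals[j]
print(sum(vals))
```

j=1: vals[1] = 0-3 = -3 → [0, -3, 8, 1, 3, 2]
j=2: vals[2] = (-3)-8 = -11 → [0, -3, -11, 1, 3, 2]
j=3: vals[3] = (-11)-1 = -12 → [0, -3, -11, -12, 3, 2]
j=4: vals[4] = (-12)-3 = -15 → [0, -3, -11, -12, -15, 2]
j=5: vals[5] = (-15)-2 = -17 → [0, -3, -11, -12, -15, -17]
sum = -58

-58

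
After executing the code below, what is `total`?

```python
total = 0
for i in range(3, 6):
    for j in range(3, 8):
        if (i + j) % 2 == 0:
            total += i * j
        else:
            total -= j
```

i=3,j=3: even sum, total = 0+9 = 9
i=3,j=4: odd sum, total = 9-4 = 5
i=3,j=5: even sum, total = 5+15 = 20
i=3,j=6: odd sum, total = 20-6 = 14
i=3,j=7: even sum, total = 14+21 = 35
i=4,j=3: odd sum, total = 35-3 = 32
i=4,j=4: even sum, total = 32+16 = 48
i=4,j=5: odd sum, total = 48-5 = 43
i=4,j=6: even sum, total = 43+24 = 67
i=4,j=7: odd sum, total = 67-7 = 60
i=5,j=3: even sum, total = 60+15 = 75
i=5,j=4: odd sum, total = 75-4 = 71
i=5,j=5: even sum, total = 71+25 = 96
i=5,j=6: odd sum, total = 96-6 = 90
i=5,j=7: even sum, total = 90+35 = 125

125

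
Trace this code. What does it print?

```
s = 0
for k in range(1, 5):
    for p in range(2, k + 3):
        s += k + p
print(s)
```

k=1,p=2: s = 0+3 = 3
k=1,p=3: s = 3+4 = 7
k=2,p=2: s = 7+4 = 11
k=2,p=3: s = 11+5 = 16
k=2,p=4: s = 16+6 = 22
k=3,p=2: s = 22+5 = 27
k=3,p=3: s = 27+6 = 33
k=3,p=4: s = 33+7 = 40
k=3,p=5: s = 40+8 = 48
k=4,p=2: s = 48+6 = 54
k=4,p=3: s = 54+7 = 61
k=4,p=4: s = 61+8 = 69
k=4,p=5: s = 69+9 = 78
k=4,p=6: s = 78+10 = 88

88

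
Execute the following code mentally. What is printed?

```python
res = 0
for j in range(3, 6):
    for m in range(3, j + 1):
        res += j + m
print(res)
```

j=3,m=3: res = 0+6 = 6
j=4,m=3: res = 6+7 = 13
j=4,m=4: res = 13+8 = 21
j=5,m=3: res = 21+8 = 29
j=5,m=4: res = 29+9 = 38
j=5,m=5: res = 38+10 = 48

48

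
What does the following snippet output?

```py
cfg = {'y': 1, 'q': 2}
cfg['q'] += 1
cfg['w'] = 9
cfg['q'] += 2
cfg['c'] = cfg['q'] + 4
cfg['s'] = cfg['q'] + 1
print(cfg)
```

cfg['q'] = 2+1 = 3 → {'y': 1, 'q': 3}
cfg['w'] = 9 → {'y': 1, 'q': 3, 'w': 9}
cfg['q'] = 3+2 = 5 → {'y': 1, 'q': 5, 'w': 9}
cfg['c'] = cfg['q']+4 = 9 → {'y': 1, 'q': 5, 'w': 9, 'c': 9}
cfg['s'] = cfg['q']+1 = 6 → {'y': 1, 'q': 5, 'w': 9, 'c': 9, 's': 6}

{'y': 1, 'q': 5, 'w': 9, 'c': 9, 's': 6}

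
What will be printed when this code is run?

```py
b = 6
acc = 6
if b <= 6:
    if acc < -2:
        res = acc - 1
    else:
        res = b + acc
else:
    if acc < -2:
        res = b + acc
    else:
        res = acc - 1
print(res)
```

12

b=6, acc=6
b <= 6 is True; acc < -2 is False
→ res = b + acc = 12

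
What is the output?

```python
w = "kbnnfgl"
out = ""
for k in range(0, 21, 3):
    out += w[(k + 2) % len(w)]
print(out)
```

ngbfknl

k=0: add w[2]='n' → 'n'
k=3: add w[5]='g' → 'ng'
k=6: add w[1]='b' → 'ngb'
k=9: add w[4]='f' → 'ngbf'
k=12: add w[0]='k' → 'ngbfk'
k=15: add w[3]='n' → 'ngbfkn'
k=18: add w[6]='l' → 'ngbfknl'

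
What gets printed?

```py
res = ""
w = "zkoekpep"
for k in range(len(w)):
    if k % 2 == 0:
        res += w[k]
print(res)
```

zoke

k=0: add 'z' → 'z'
k=1: skip
k=2: add 'o' → 'zo'
k=3: skip
k=4: add 'k' → 'zok'
k=5: skip
k=6: add 'e' → 'zoke'
k=7: skip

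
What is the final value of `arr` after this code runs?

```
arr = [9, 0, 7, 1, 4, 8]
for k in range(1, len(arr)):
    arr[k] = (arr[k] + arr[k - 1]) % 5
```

k=1: arr[1] = (0+9)%5 = 4 → [9, 4, 7, 1, 4, 8]
k=2: arr[2] = (7+4)%5 = 1 → [9, 4, 1, 1, 4, 8]
k=3: arr[3] = (1+1)%5 = 2 → [9, 4, 1, 2, 4, 8]
k=4: arr[4] = (4+2)%5 = 1 → [9, 4, 1, 2, 1, 8]
k=5: arr[5] = (8+1)%5 = 4 → [9, 4, 1, 2, 1, 4]

[9, 4, 1, 2, 1, 4]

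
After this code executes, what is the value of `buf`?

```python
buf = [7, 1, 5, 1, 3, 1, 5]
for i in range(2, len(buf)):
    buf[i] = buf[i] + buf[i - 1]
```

[7, 1, 6, 7, 10, 11, 16]

i=2: buf[2] = 5+1 = 6 → [7, 1, 6, 1, 3, 1, 5]
i=3: buf[3] = 1+6 = 7 → [7, 1, 6, 7, 3, 1, 5]
i=4: buf[4] = 3+7 = 10 → [7, 1, 6, 7, 10, 1, 5]
i=5: buf[5] = 1+10 = 11 → [7, 1, 6, 7, 10, 11, 5]
i=6: buf[6] = 5+11 = 16 → [7, 1, 6, 7, 10, 11, 16]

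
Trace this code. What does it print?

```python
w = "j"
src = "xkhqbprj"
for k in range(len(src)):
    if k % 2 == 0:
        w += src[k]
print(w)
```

jxhbr

k=0: add 'x' → 'jx'
k=1: skip
k=2: add 'h' → 'jxh'
k=3: skip
k=4: add 'b' → 'jxhb'
k=5: skip
k=6: add 'r' → 'jxhbr'
k=7: skip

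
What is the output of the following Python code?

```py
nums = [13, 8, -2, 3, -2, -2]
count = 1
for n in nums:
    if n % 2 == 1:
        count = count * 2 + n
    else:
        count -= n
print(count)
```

n=13: odd, count = 1*2+13 = 15
n=8: not odd, count = 15-8 = 7
n=-2: not odd, count = 7-(-2) = 9
n=3: odd, count = 9*2+3 = 21
n=-2: not odd, count = 21-(-2) = 23
n=-2: not odd, count = 23-(-2) = 25

25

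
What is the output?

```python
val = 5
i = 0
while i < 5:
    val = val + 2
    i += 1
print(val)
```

i=0: val = 5+2 = 7
i=1: val = 7+2 = 9
i=2: val = 9+2 = 11
i=3: val = 11+2 = 13
i=4: val = 13+2 = 15

15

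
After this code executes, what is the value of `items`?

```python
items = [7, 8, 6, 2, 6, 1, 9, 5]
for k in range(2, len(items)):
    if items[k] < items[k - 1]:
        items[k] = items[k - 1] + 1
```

[7, 8, 9, 10, 11, 12, 13, 14]

k=2: 6<8, items[2] = 8+1 = 9 → [7, 8, 9, 2, 6, 1, 9, 5]
k=3: 2<9, items[3] = 9+1 = 10 → [7, 8, 9, 10, 6, 1, 9, 5]
k=4: 6<10, items[4] = 10+1 = 11 → [7, 8, 9, 10, 11, 1, 9, 5]
k=5: 1<11, items[5] = 11+1 = 12 → [7, 8, 9, 10, 11, 12, 9, 5]
k=6: 9<12, items[6] = 12+1 = 13 → [7, 8, 9, 10, 11, 12, 13, 5]
k=7: 5<13, items[7] = 13+1 = 14 → [7, 8, 9, 10, 11, 12, 13, 14]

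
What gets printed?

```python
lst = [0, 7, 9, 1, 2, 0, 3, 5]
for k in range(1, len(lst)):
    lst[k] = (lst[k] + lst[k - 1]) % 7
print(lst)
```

k=1: lst[1] = (7+0)%7 = 0 → [0, 0, 9, 1, 2, 0, 3, 5]
k=2: lst[2] = (9+0)%7 = 2 → [0, 0, 2, 1, 2, 0, 3, 5]
k=3: lst[3] = (1+2)%7 = 3 → [0, 0, 2, 3, 2, 0, 3, 5]
k=4: lst[4] = (2+3)%7 = 5 → [0, 0, 2, 3, 5, 0, 3, 5]
k=5: lst[5] = (0+5)%7 = 5 → [0, 0, 2, 3, 5, 5, 3, 5]
k=6: lst[6] = (3+5)%7 = 1 → [0, 0, 2, 3, 5, 5, 1, 5]
k=7: lst[7] = (5+1)%7 = 6 → [0, 0, 2, 3, 5, 5, 1, 6]

[0, 0, 2, 3, 5, 5, 1, 6]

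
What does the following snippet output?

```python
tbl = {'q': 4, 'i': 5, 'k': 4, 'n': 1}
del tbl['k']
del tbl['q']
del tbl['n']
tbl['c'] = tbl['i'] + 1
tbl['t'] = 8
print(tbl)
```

{'i': 5, 'c': 6, 't': 8}

del 'k' → {'q': 4, 'i': 5, 'n': 1}
del 'q' → {'i': 5, 'n': 1}
del 'n' → {'i': 5}
tbl['c'] = tbl['i']+1 = 6 → {'i': 5, 'c': 6}
tbl['t'] = 8 → {'i': 5, 'c': 6, 't': 8}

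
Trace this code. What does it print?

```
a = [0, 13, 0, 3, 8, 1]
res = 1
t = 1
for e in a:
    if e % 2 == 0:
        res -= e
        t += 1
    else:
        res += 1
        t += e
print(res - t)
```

e=0: even, res = 1-0 = 1; t=2
e=13: not even, res = 1+1 = 2; t=15
e=0: even, res = 2-0 = 2; t=16
e=3: not even, res = 2+1 = 3; t=19
e=8: even, res = 3-8 = -5; t=20
e=1: not even, res = (-5)+1 = -4; t=21
res-t = (-4)-21 = -25

-25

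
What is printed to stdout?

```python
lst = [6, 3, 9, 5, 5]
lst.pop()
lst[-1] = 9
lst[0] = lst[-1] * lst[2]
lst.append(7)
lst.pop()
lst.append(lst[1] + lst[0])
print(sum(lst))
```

186

pop() removes 5 → [6, 3, 9, 5]
lst[-1] = 9 → [6, 3, 9, 9]
lst[0] = lst[-1]*lst[2] = 9*9 = 81 → [81, 3, 9, 9]
append 7 → [81, 3, 9, 9, 7]
pop() removes 7 → [81, 3, 9, 9]
append lst[1]+lst[0] = 3+81 = 84 → [81, 3, 9, 9, 84]
sum = 186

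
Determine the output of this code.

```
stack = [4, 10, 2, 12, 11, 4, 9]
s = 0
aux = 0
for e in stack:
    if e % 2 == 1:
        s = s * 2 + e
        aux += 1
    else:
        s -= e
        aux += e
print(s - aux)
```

e=4: not odd, s = 0-4 = -4; aux=4
e=10: not odd, s = (-4)-10 = -14; aux=14
e=2: not odd, s = (-14)-2 = -16; aux=16
e=12: not odd, s = (-16)-12 = -28; aux=28
e=11: odd, s = (-28)*2+11 = -45; aux=29
e=4: not odd, s = (-45)-4 = -49; aux=33
e=9: odd, s = (-49)*2+9 = -89; aux=34
s-aux = (-89)-34 = -123

-123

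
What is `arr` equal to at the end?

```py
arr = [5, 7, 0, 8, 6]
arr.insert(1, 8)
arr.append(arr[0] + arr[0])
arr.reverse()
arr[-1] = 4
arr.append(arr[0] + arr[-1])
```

[10, 6, 8, 0, 7, 8, 4, 14]

insert 8 at 1 → [5, 8, 7, 0, 8, 6]
append arr[0]+arr[0] = 5+5 = 10 → [5, 8, 7, 0, 8, 6, 10]
reverse → [10, 6, 8, 0, 7, 8, 5]
arr[-1] = 4 → [10, 6, 8, 0, 7, 8, 4]
append arr[0]+arr[-1] = 10+4 = 14 → [10, 6, 8, 0, 7, 8, 4, 14]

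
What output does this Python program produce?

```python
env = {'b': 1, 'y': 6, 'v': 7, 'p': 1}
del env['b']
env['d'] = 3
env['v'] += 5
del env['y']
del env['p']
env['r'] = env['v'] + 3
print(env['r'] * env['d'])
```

45

del 'b' → {'y': 6, 'v': 7, 'p': 1}
env['d'] = 3 → {'y': 6, 'v': 7, 'p': 1, 'd': 3}
env['v'] = 7+5 = 12 → {'y': 6, 'v': 12, 'p': 1, 'd': 3}
del 'y' → {'v': 12, 'p': 1, 'd': 3}
del 'p' → {'v': 12, 'd': 3}
env['r'] = env['v']+3 = 15 → {'v': 12, 'd': 3, 'r': 15}
env['r']*env['d'] = 15*3 = 45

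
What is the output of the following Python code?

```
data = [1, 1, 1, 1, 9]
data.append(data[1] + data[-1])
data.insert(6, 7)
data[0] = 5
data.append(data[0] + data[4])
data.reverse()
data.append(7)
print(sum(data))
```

55

append data[1]+data[-1] = 1+9 = 10 → [1, 1, 1, 1, 9, 10]
insert 7 at 6 → [1, 1, 1, 1, 9, 10, 7]
data[0] = 5 → [5, 1, 1, 1, 9, 10, 7]
append data[0]+data[4] = 5+9 = 14 → [5, 1, 1, 1, 9, 10, 7, 14]
reverse → [14, 7, 10, 9, 1, 1, 1, 5]
append 7 → [14, 7, 10, 9, 1, 1, 1, 5, 7]
sum = 55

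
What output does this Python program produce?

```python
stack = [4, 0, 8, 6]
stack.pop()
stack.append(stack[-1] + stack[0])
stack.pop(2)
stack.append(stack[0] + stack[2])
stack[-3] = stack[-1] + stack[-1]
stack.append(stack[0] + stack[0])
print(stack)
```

pop() removes 6 → [4, 0, 8]
append stack[-1]+stack[0] = 8+4 = 12 → [4, 0, 8, 12]
pop(2) removes 8 → [4, 0, 12]
append stack[0]+stack[2] = 4+12 = 16 → [4, 0, 12, 16]
stack[-3] = stack[-1]+stack[-1] = 16+16 = 32 → [4, 32, 12, 16]
append stack[0]+stack[0] = 4+4 = 8 → [4, 32, 12, 16, 8]

[4, 32, 12, 16, 8]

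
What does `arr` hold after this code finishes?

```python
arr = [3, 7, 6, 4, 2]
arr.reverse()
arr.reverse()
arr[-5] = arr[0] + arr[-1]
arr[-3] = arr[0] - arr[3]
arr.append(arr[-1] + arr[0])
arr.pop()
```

reverse → [2, 4, 6, 7, 3]
reverse → [3, 7, 6, 4, 2]
arr[-5] = arr[0]+arr[-1] = 3+2 = 5 → [5, 7, 6, 4, 2]
arr[-3] = arr[0]-arr[3] = 5-4 = 1 → [5, 7, 1, 4, 2]
append arr[-1]+arr[0] = 2+5 = 7 → [5, 7, 1, 4, 2, 7]
pop() removes 7 → [5, 7, 1, 4, 2]

[5, 7, 1, 4, 2]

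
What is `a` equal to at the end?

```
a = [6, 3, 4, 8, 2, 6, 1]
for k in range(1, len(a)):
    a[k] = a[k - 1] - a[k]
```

[6, 3, -1, -9, -11, -17, -18]

k=1: a[1] = 6-3 = 3 → [6, 3, 4, 8, 2, 6, 1]
k=2: a[2] = 3-4 = -1 → [6, 3, -1, 8, 2, 6, 1]
k=3: a[3] = (-1)-8 = -9 → [6, 3, -1, -9, 2, 6, 1]
k=4: a[4] = (-9)-2 = -11 → [6, 3, -1, -9, -11, 6, 1]
k=5: a[5] = (-11)-6 = -17 → [6, 3, -1, -9, -11, -17, 1]
k=6: a[6] = (-17)-1 = -18 → [6, 3, -1, -9, -11, -17, -18]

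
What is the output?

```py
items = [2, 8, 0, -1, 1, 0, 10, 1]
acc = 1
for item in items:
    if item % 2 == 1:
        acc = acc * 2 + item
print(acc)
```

item=2: not odd
item=8: not odd
item=0: not odd
item=-1: odd, acc = 1*2+(-1) = 1
item=1: odd, acc = 1*2+1 = 3
item=0: not odd
item=10: not odd
item=1: odd, acc = 3*2+1 = 7

7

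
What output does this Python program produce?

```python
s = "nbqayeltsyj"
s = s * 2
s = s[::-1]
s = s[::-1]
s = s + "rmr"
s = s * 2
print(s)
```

repeat ×2 → 'nbqayeltsyjnbqayeltsyj'
reverse → 'jystleyaqbnjystleyaqbn'
reverse → 'nbqayeltsyjnbqayeltsyj'
+ 'rmr' → 'nbqayeltsyjnbqayeltsyjrmr'
repeat ×2 → 'nbqayeltsyjnbqayeltsyjrmrnbqayeltsyjnbqayeltsyjrmr'

nbqayeltsyjnbqayeltsyjrmrnbqayeltsyjnbqayeltsyjrmr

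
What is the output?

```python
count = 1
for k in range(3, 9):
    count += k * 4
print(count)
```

k=3: count = 1+3*4 = 13
k=4: count = 13+4*4 = 29
k=5: count = 29+5*4 = 49
k=6: count = 49+6*4 = 73
k=7: count = 73+7*4 = 101
k=8: count = 101+8*4 = 133

133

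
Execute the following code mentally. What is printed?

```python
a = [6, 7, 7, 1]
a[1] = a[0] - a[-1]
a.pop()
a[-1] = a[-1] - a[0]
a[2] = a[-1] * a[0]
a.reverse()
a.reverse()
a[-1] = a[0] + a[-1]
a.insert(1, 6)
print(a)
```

[6, 6, 5, 12]

a[1] = a[0]-a[-1] = 6-1 = 5 → [6, 5, 7, 1]
pop() removes 1 → [6, 5, 7]
a[-1] = a[-1]-a[0] = 7-6 = 1 → [6, 5, 1]
a[2] = a[-1]*a[0] = 1*6 = 6 → [6, 5, 6]
reverse → [6, 5, 6]
reverse → [6, 5, 6]
a[-1] = a[0]+a[-1] = 6+6 = 12 → [6, 5, 12]
insert 6 at 1 → [6, 6, 5, 12]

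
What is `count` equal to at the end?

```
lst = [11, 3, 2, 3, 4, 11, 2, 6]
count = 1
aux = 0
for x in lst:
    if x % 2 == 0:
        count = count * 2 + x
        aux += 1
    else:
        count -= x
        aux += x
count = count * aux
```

x=11: not even, count = 1-11 = -10; aux=11
x=3: not even, count = (-10)-3 = -13; aux=14
x=2: even, count = (-13)*2+2 = -24; aux=15
x=3: not even, count = (-24)-3 = -27; aux=18
x=4: even, count = (-27)*2+4 = -50; aux=19
x=11: not even, count = (-50)-11 = -61; aux=30
x=2: even, count = (-61)*2+2 = -120; aux=31
x=6: even, count = (-120)*2+6 = -234; aux=32
count*aux = (-234)*32 = -7488

-7488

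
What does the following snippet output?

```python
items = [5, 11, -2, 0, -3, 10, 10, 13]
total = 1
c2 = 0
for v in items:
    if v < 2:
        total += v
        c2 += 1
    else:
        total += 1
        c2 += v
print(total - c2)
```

-51

v=5: not <2, total = 1+1 = 2; c2=5
v=11: not <2, total = 2+1 = 3; c2=16
v=-2: <2, total = 3+(-2) = 1; c2=17
v=0: <2, total = 1+0 = 1; c2=18
v=-3: <2, total = 1+(-3) = -2; c2=19
v=10: not <2, total = (-2)+1 = -1; c2=29
v=10: not <2, total = (-1)+1 = 0; c2=39
v=13: not <2, total = 0+1 = 1; c2=52
total-c2 = 1-52 = -51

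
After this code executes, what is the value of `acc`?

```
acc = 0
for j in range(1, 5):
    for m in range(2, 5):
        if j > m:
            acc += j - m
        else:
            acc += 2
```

22

j=1,m=2: not 1>2, acc = 0+2 = 2
j=1,m=3: not 1>3, acc = 2+2 = 4
j=1,m=4: not 1>4, acc = 4+2 = 6
j=2,m=2: not 2>2, acc = 6+2 = 8
j=2,m=3: not 2>3, acc = 8+2 = 10
j=2,m=4: not 2>4, acc = 10+2 = 12
j=3,m=2: 3>2, acc = 12+1 = 13
j=3,m=3: not 3>3, acc = 13+2 = 15
j=3,m=4: not 3>4, acc = 15+2 = 17
j=4,m=2: 4>2, acc = 17+2 = 19
j=4,m=3: 4>3, acc = 19+1 = 20
j=4,m=4: not 4>4, acc = 20+2 = 22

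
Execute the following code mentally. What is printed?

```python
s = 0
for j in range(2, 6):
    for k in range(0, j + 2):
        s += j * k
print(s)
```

207

j=2,k=0: s = 0+0 = 0
j=2,k=1: s = 0+2 = 2
j=2,k=2: s = 2+4 = 6
j=2,k=3: s = 6+6 = 12
j=3,k=0: s = 12+0 = 12
j=3,k=1: s = 12+3 = 15
j=3,k=2: s = 15+6 = 21
j=3,k=3: s = 21+9 = 30
j=3,k=4: s = 30+12 = 42
j=4,k=0: s = 42+0 = 42
j=4,k=1: s = 42+4 = 46
j=4,k=2: s = 46+8 = 54
j=4,k=3: s = 54+12 = 66
j=4,k=4: s = 66+16 = 82
j=4,k=5: s = 82+20 = 102
j=5,k=0: s = 102+0 = 102
j=5,k=1: s = 102+5 = 107
j=5,k=2: s = 107+10 = 117
j=5,k=3: s = 117+15 = 132
j=5,k=4: s = 132+20 = 152
j=5,k=5: s = 152+25 = 177
j=5,k=6: s = 177+30 = 207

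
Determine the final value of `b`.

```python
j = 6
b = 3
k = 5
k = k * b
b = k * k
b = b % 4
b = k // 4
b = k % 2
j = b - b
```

k = 5*3 = 15
b = 15*15 = 225
b = 225%4 = 1
b = 15//4 = 3
b = 15%2 = 1
j = 1-1 = 0

1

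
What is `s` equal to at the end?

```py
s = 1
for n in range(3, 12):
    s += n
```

64

n=3: s = 1+3 = 4
n=4: s = 4+4 = 8
n=5: s = 8+5 = 13
n=6: s = 13+6 = 19
n=7: s = 19+7 = 26
n=8: s = 26+8 = 34
n=9: s = 34+9 = 43
n=10: s = 43+10 = 53
n=11: s = 53+11 = 64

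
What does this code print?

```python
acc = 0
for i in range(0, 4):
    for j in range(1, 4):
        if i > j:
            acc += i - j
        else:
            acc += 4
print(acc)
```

40

i=0,j=1: not 0>1, acc = 0+4 = 4
i=0,j=2: not 0>2, acc = 4+4 = 8
i=0,j=3: not 0>3, acc = 8+4 = 12
i=1,j=1: not 1>1, acc = 12+4 = 16
i=1,j=2: not 1>2, acc = 16+4 = 20
i=1,j=3: not 1>3, acc = 20+4 = 24
i=2,j=1: 2>1, acc = 24+1 = 25
i=2,j=2: not 2>2, acc = 25+4 = 29
i=2,j=3: not 2>3, acc = 29+4 = 33
i=3,j=1: 3>1, acc = 33+2 = 35
i=3,j=2: 3>2, acc = 35+1 = 36
i=3,j=3: not 3>3, acc = 36+4 = 40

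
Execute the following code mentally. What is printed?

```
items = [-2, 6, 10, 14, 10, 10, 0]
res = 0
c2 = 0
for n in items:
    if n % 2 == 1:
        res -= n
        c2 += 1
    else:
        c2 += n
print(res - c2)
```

n=-2: not odd; c2=-2
n=6: not odd; c2=4
n=10: not odd; c2=14
n=14: not odd; c2=28
n=10: not odd; c2=38
n=10: not odd; c2=48
n=0: not odd; c2=48
res-c2 = 0-48 = -48

-48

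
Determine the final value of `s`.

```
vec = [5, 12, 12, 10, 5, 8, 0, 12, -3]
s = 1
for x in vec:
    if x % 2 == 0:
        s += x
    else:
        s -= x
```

48

x=5: not even, s = 1-5 = -4
x=12: even, s = (-4)+12 = 8
x=12: even, s = 8+12 = 20
x=10: even, s = 20+10 = 30
x=5: not even, s = 30-5 = 25
x=8: even, s = 25+8 = 33
x=0: even, s = 33+0 = 33
x=12: even, s = 33+12 = 45
x=-3: not even, s = 45-(-3) = 48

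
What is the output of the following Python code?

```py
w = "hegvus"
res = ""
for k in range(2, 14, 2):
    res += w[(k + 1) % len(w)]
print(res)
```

vsevse

k=2: add w[3]='v' → 'v'
k=4: add w[5]='s' → 'vs'
k=6: add w[1]='e' → 'vse'
k=8: add w[3]='v' → 'vsev'
k=10: add w[5]='s' → 'vsevs'
k=12: add w[1]='e' → 'vsevse'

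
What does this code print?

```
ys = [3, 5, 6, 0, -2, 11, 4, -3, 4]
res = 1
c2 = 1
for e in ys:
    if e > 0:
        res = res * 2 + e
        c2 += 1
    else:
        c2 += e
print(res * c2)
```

688

e=3: >0, res = 1*2+3 = 5; c2=2
e=5: >0, res = 5*2+5 = 15; c2=3
e=6: >0, res = 15*2+6 = 36; c2=4
e=0: not >0; c2=4
e=-2: not >0; c2=2
e=11: >0, res = 36*2+11 = 83; c2=3
e=4: >0, res = 83*2+4 = 170; c2=4
e=-3: not >0; c2=1
e=4: >0, res = 170*2+4 = 344; c2=2
res*c2 = 344*2 = 688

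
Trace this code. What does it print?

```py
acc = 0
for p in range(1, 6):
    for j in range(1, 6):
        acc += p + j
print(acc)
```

150

p=1,j=1: acc = 0+2 = 2
p=1,j=2: acc = 2+3 = 5
p=1,j=3: acc = 5+4 = 9
p=1,j=4: acc = 9+5 = 14
p=1,j=5: acc = 14+6 = 20
p=2,j=1: acc = 20+3 = 23
p=2,j=2: acc = 23+4 = 27
p=2,j=3: acc = 27+5 = 32
p=2,j=4: acc = 32+6 = 38
p=2,j=5: acc = 38+7 = 45
p=3,j=1: acc = 45+4 = 49
p=3,j=2: acc = 49+5 = 54
p=3,j=3: acc = 54+6 = 60
p=3,j=4: acc = 60+7 = 67
p=3,j=5: acc = 67+8 = 75
p=4,j=1: acc = 75+5 = 80
p=4,j=2: acc = 80+6 = 86
p=4,j=3: acc = 86+7 = 93
p=4,j=4: acc = 93+8 = 101
p=4,j=5: acc = 101+9 = 110
p=5,j=1: acc = 110+6 = 116
p=5,j=2: acc = 116+7 = 123
p=5,j=3: acc = 123+8 = 131
p=5,j=4: acc = 131+9 = 140
p=5,j=5: acc = 140+10 = 150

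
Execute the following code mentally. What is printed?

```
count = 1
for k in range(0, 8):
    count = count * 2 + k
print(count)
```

503

k=0: count = 1*2+0 = 2
k=1: count = 2*2+1 = 5
k=2: count = 5*2+2 = 12
k=3: count = 12*2+3 = 27
k=4: count = 27*2+4 = 58
k=5: count = 58*2+5 = 121
k=6: count = 121*2+6 = 248
k=7: count = 248*2+7 = 503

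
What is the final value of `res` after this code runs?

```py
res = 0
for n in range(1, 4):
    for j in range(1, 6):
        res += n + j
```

n=1,j=1: res = 0+2 = 2
n=1,j=2: res = 2+3 = 5
n=1,j=3: res = 5+4 = 9
n=1,j=4: res = 9+5 = 14
n=1,j=5: res = 14+6 = 20
n=2,j=1: res = 20+3 = 23
n=2,j=2: res = 23+4 = 27
n=2,j=3: res = 27+5 = 32
n=2,j=4: res = 32+6 = 38
n=2,j=5: res = 38+7 = 45
n=3,j=1: res = 45+4 = 49
n=3,j=2: res = 49+5 = 54
n=3,j=3: res = 54+6 = 60
n=3,j=4: res = 60+7 = 67
n=3,j=5: res = 67+8 = 75

75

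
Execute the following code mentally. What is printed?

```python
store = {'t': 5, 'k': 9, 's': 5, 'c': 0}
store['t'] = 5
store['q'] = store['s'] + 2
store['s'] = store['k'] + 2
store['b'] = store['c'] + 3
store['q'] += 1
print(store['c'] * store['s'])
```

0

store['t'] = 5 → {'t': 5, 'k': 9, 's': 5, 'c': 0}
store['q'] = store['s']+2 = 7 → {'t': 5, 'k': 9, 's': 5, 'c': 0, 'q': 7}
store['s'] = store['k']+2 = 11 → {'t': 5, 'k': 9, 's': 11, 'c': 0, 'q': 7}
store['b'] = store['c']+3 = 3 → {'t': 5, 'k': 9, 's': 11, 'c': 0, 'q': 7, 'b': 3}
store['q'] = 7+1 = 8 → {'t': 5, 'k': 9, 's': 11, 'c': 0, 'q': 8, 'b': 3}
store['c']*store['s'] = 0*11 = 0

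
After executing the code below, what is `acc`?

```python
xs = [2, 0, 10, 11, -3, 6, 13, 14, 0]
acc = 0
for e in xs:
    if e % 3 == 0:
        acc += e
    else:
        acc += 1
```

e=2: not %3==0, acc = 0+1 = 1
e=0: %3==0, acc = 1+0 = 1
e=10: not %3==0, acc = 1+1 = 2
e=11: not %3==0, acc = 2+1 = 3
e=-3: %3==0, acc = 3+(-3) = 0
e=6: %3==0, acc = 0+6 = 6
e=13: not %3==0, acc = 6+1 = 7
e=14: not %3==0, acc = 7+1 = 8
e=0: %3==0, acc = 8+0 = 8

8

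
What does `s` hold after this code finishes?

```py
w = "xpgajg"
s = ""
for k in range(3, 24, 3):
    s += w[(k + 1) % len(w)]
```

k=3: add w[4]='j' → 'j'
k=6: add w[1]='p' → 'jp'
k=9: add w[4]='j' → 'jpj'
k=12: add w[1]='p' → 'jpjp'
k=15: add w[4]='j' → 'jpjpj'
k=18: add w[1]='p' → 'jpjpjp'
k=21: add w[4]='j' → 'jpjpjpj'

'jpjpjpj'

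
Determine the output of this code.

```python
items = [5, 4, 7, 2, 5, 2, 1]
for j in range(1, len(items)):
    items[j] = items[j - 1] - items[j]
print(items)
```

j=1: items[1] = 5-4 = 1 → [5, 1, 7, 2, 5, 2, 1]
j=2: items[2] = 1-7 = -6 → [5, 1, -6, 2, 5, 2, 1]
j=3: items[3] = (-6)-2 = -8 → [5, 1, -6, -8, 5, 2, 1]
j=4: items[4] = (-8)-5 = -13 → [5, 1, -6, -8, -13, 2, 1]
j=5: items[5] = (-13)-2 = -15 → [5, 1, -6, -8, -13, -15, 1]
j=6: items[6] = (-15)-1 = -16 → [5, 1, -6, -8, -13, -15, -16]

[5, 1, -6, -8, -13, -15, -16]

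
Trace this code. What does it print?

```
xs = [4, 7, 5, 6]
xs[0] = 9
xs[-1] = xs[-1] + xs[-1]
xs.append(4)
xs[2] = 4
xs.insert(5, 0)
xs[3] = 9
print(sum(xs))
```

xs[0] = 9 → [9, 7, 5, 6]
xs[-1] = xs[-1]+xs[-1] = 6+6 = 12 → [9, 7, 5, 12]
append 4 → [9, 7, 5, 12, 4]
xs[2] = 4 → [9, 7, 4, 12, 4]
insert 0 at 5 → [9, 7, 4, 12, 4, 0]
xs[3] = 9 → [9, 7, 4, 9, 4, 0]
sum = 33

33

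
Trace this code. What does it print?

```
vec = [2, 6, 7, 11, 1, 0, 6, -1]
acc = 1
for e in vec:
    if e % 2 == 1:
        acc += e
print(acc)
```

e=2: not odd
e=6: not odd
e=7: odd, acc = 1+7 = 8
e=11: odd, acc = 8+11 = 19
e=1: odd, acc = 19+1 = 20
e=0: not odd
e=6: not odd
e=-1: odd, acc = 20+(-1) = 19

19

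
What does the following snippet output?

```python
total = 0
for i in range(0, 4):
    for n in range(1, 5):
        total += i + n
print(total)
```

64

i=0,n=1: total = 0+1 = 1
i=0,n=2: total = 1+2 = 3
i=0,n=3: total = 3+3 = 6
i=0,n=4: total = 6+4 = 10
i=1,n=1: total = 10+2 = 12
i=1,n=2: total = 12+3 = 15
i=1,n=3: total = 15+4 = 19
i=1,n=4: total = 19+5 = 24
i=2,n=1: total = 24+3 = 27
i=2,n=2: total = 27+4 = 31
i=2,n=3: total = 31+5 = 36
i=2,n=4: total = 36+6 = 42
i=3,n=1: total = 42+4 = 46
i=3,n=2: total = 46+5 = 51
i=3,n=3: total = 51+6 = 57
i=3,n=4: total = 57+7 = 64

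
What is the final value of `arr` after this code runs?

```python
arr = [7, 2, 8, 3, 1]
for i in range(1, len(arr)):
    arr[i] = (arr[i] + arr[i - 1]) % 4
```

i=1: arr[1] = (2+7)%4 = 1 → [7, 1, 8, 3, 1]
i=2: arr[2] = (8+1)%4 = 1 → [7, 1, 1, 3, 1]
i=3: arr[3] = (3+1)%4 = 0 → [7, 1, 1, 0, 1]
i=4: arr[4] = (1+0)%4 = 1 → [7, 1, 1, 0, 1]

[7, 1, 1, 0, 1]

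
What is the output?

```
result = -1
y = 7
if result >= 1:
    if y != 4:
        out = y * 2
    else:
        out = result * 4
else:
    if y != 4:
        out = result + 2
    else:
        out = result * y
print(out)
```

1

result=-1, y=7
result >= 1 is False; y != 4 is True
→ out = result + 2 = 1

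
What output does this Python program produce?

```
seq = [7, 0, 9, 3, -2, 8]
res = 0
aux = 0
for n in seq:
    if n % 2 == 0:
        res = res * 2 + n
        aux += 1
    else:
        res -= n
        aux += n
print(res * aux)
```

-2200

n=7: not even, res = 0-7 = -7; aux=7
n=0: even, res = (-7)*2+0 = -14; aux=8
n=9: not even, res = (-14)-9 = -23; aux=17
n=3: not even, res = (-23)-3 = -26; aux=20
n=-2: even, res = (-26)*2+(-2) = -54; aux=21
n=8: even, res = (-54)*2+8 = -100; aux=22
res*aux = (-100)*22 = -2200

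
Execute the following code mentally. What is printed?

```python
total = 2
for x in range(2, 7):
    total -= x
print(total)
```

x=2: total = 2-2 = 0
x=3: total = 0-3 = -3
x=4: total = (-3)-4 = -7
x=5: total = (-7)-5 = -12
x=6: total = (-12)-6 = -18

-18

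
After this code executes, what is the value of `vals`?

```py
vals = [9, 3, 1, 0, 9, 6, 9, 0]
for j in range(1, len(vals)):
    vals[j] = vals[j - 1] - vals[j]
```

[9, 6, 5, 5, -4, -10, -19, -19]

j=1: vals[1] = 9-3 = 6 → [9, 6, 1, 0, 9, 6, 9, 0]
j=2: vals[2] = 6-1 = 5 → [9, 6, 5, 0, 9, 6, 9, 0]
j=3: vals[3] = 5-0 = 5 → [9, 6, 5, 5, 9, 6, 9, 0]
j=4: vals[4] = 5-9 = -4 → [9, 6, 5, 5, -4, 6, 9, 0]
j=5: vals[5] = (-4)-6 = -10 → [9, 6, 5, 5, -4, -10, 9, 0]
j=6: vals[6] = (-10)-9 = -19 → [9, 6, 5, 5, -4, -10, -19, 0]
j=7: vals[7] = (-19)-0 = -19 → [9, 6, 5, 5, -4, -10, -19, -19]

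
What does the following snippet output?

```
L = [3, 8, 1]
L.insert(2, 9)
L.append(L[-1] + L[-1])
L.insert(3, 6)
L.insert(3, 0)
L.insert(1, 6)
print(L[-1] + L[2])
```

10

insert 9 at 2 → [3, 8, 9, 1]
append L[-1]+L[-1] = 1+1 = 2 → [3, 8, 9, 1, 2]
insert 6 at 3 → [3, 8, 9, 6, 1, 2]
insert 0 at 3 → [3, 8, 9, 0, 6, 1, 2]
insert 6 at 1 → [3, 6, 8, 9, 0, 6, 1, 2]
L[-1]+L[2] = 2+8 = 10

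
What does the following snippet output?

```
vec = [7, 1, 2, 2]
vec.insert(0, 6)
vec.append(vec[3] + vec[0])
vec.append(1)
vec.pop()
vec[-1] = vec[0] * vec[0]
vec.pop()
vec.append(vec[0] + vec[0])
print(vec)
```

insert 6 at 0 → [6, 7, 1, 2, 2]
append vec[3]+vec[0] = 2+6 = 8 → [6, 7, 1, 2, 2, 8]
append 1 → [6, 7, 1, 2, 2, 8, 1]
pop() removes 1 → [6, 7, 1, 2, 2, 8]
vec[-1] = vec[0]*vec[0] = 6*6 = 36 → [6, 7, 1, 2, 2, 36]
pop() removes 36 → [6, 7, 1, 2, 2]
append vec[0]+vec[0] = 6+6 = 12 → [6, 7, 1, 2, 2, 12]

[6, 7, 1, 2, 2, 12]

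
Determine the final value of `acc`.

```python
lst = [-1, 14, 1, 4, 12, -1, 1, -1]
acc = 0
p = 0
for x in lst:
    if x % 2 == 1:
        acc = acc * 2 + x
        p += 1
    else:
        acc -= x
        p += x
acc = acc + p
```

x=-1: odd, acc = 0*2+(-1) = -1; p=1
x=14: not odd, acc = (-1)-14 = -15; p=15
x=1: odd, acc = (-15)*2+1 = -29; p=16
x=4: not odd, acc = (-29)-4 = -33; p=20
x=12: not odd, acc = (-33)-12 = -45; p=32
x=-1: odd, acc = (-45)*2+(-1) = -91; p=33
x=1: odd, acc = (-91)*2+1 = -181; p=34
x=-1: odd, acc = (-181)*2+(-1) = -363; p=35
acc+p = (-363)+35 = -328

-328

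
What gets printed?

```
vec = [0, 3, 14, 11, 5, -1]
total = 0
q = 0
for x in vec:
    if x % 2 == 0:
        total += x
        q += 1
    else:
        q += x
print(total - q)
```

-6

x=0: even, total = 0+0 = 0; q=1
x=3: not even; q=4
x=14: even, total = 0+14 = 14; q=5
x=11: not even; q=16
x=5: not even; q=21
x=-1: not even; q=20
total-q = 14-20 = -6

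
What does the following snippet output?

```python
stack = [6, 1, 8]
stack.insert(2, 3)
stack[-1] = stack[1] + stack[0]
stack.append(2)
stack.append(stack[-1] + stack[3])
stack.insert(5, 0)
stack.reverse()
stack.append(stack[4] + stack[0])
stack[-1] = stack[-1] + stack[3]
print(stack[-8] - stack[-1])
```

-10

insert 3 at 2 → [6, 1, 3, 8]
stack[-1] = stack[1]+stack[0] = 1+6 = 7 → [6, 1, 3, 7]
append 2 → [6, 1, 3, 7, 2]
append stack[-1]+stack[3] = 2+7 = 9 → [6, 1, 3, 7, 2, 9]
insert 0 at 5 → [6, 1, 3, 7, 2, 0, 9]
reverse → [9, 0, 2, 7, 3, 1, 6]
append stack[4]+stack[0] = 3+9 = 12 → [9, 0, 2, 7, 3, 1, 6, 12]
stack[-1] = stack[-1]+stack[3] = 12+7 = 19 → [9, 0, 2, 7, 3, 1, 6, 19]
stack[-8]-stack[-1] = 9-19 = -10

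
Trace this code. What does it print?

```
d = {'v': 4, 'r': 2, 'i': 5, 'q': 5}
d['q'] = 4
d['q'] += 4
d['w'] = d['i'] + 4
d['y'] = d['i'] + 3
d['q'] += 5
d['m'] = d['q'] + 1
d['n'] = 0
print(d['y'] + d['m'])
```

22

d['q'] = 4 → {'v': 4, 'r': 2, 'i': 5, 'q': 4}
d['q'] = 4+4 = 8 → {'v': 4, 'r': 2, 'i': 5, 'q': 8}
d['w'] = d['i']+4 = 9 → {'v': 4, 'r': 2, 'i': 5, 'q': 8, 'w': 9}
d['y'] = d['i']+3 = 8 → {'v': 4, 'r': 2, 'i': 5, 'q': 8, 'w': 9, 'y': 8}
d['q'] = 8+5 = 13 → {'v': 4, 'r': 2, 'i': 5, 'q': 13, 'w': 9, 'y': 8}
d['m'] = d['q']+1 = 14 → {'v': 4, 'r': 2, 'i': 5, 'q': 13, 'w': 9, 'y': 8, 'm': 14}
d['n'] = 0 → {'v': 4, 'r': 2, 'i': 5, 'q': 13, 'w': 9, 'y': 8, 'm': 14, 'n': 0}
d['y']+d['m'] = 8+14 = 22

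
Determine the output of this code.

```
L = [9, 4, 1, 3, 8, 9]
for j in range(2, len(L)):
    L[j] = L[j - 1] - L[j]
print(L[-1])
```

-17

j=2: L[2] = 4-1 = 3 → [9, 4, 3, 3, 8, 9]
j=3: L[3] = 3-3 = 0 → [9, 4, 3, 0, 8, 9]
j=4: L[4] = 0-8 = -8 → [9, 4, 3, 0, -8, 9]
j=5: L[5] = (-8)-9 = -17 → [9, 4, 3, 0, -8, -17]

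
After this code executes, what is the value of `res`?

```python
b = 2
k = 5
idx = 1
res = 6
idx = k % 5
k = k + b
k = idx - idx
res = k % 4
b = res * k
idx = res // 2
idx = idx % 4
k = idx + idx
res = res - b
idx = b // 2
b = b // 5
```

idx = 5%5 = 0
k = 5+2 = 7
k = 0-0 = 0
res = 0%4 = 0
b = 0*0 = 0
idx = 0//2 = 0
idx = 0%4 = 0
k = 0+0 = 0
res = 0-0 = 0
idx = 0//2 = 0
b = 0//5 = 0

0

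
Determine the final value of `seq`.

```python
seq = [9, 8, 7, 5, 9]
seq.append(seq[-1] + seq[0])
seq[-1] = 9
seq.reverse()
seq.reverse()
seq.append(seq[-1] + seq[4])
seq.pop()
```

append seq[-1]+seq[0] = 9+9 = 18 → [9, 8, 7, 5, 9, 18]
seq[-1] = 9 → [9, 8, 7, 5, 9, 9]
reverse → [9, 9, 5, 7, 8, 9]
reverse → [9, 8, 7, 5, 9, 9]
append seq[-1]+seq[4] = 9+9 = 18 → [9, 8, 7, 5, 9, 9, 18]
pop() removes 18 → [9, 8, 7, 5, 9, 9]

[9, 8, 7, 5, 9, 9]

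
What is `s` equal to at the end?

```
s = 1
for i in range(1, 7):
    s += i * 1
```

i=1: s = 1+1*1 = 2
i=2: s = 2+2*1 = 4
i=3: s = 4+3*1 = 7
i=4: s = 7+4*1 = 11
i=5: s = 11+5*1 = 16
i=6: s = 16+6*1 = 22

22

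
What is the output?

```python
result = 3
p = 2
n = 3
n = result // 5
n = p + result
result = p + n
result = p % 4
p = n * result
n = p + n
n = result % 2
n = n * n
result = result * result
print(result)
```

4

n = 3//5 = 0
n = 2+3 = 5
result = 2+5 = 7
result = 2%4 = 2
p = 5*2 = 10
n = 10+5 = 15
n = 2%2 = 0
n = 0*0 = 0
result = 2*2 = 4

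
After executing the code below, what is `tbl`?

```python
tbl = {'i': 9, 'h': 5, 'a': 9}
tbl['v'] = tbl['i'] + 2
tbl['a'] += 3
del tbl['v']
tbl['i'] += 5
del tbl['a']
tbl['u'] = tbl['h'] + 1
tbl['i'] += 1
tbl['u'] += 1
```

tbl['v'] = tbl['i']+2 = 11 → {'i': 9, 'h': 5, 'a': 9, 'v': 11}
tbl['a'] = 9+3 = 12 → {'i': 9, 'h': 5, 'a': 12, 'v': 11}
del 'v' → {'i': 9, 'h': 5, 'a': 12}
tbl['i'] = 9+5 = 14 → {'i': 14, 'h': 5, 'a': 12}
del 'a' → {'i': 14, 'h': 5}
tbl['u'] = tbl['h']+1 = 6 → {'i': 14, 'h': 5, 'u': 6}
tbl['i'] = 14+1 = 15 → {'i': 15, 'h': 5, 'u': 6}
tbl['u'] = 6+1 = 7 → {'i': 15, 'h': 5, 'u': 7}

{'i': 15, 'h': 5, 'u': 7}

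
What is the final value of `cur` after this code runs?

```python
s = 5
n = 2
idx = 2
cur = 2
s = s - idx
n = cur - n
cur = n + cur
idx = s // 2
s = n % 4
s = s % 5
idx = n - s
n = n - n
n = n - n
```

s = 5-2 = 3
n = 2-2 = 0
cur = 0+2 = 2
idx = 3//2 = 1
s = 0%4 = 0
s = 0%5 = 0
idx = 0-0 = 0
n = 0-0 = 0
n = 0-0 = 0

2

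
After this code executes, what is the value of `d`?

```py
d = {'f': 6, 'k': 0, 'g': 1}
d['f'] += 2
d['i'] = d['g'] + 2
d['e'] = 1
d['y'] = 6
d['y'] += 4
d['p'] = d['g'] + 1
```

d['f'] = 6+2 = 8 → {'f': 8, 'k': 0, 'g': 1}
d['i'] = d['g']+2 = 3 → {'f': 8, 'k': 0, 'g': 1, 'i': 3}
d['e'] = 1 → {'f': 8, 'k': 0, 'g': 1, 'i': 3, 'e': 1}
d['y'] = 6 → {'f': 8, 'k': 0, 'g': 1, 'i': 3, 'e': 1, 'y': 6}
d['y'] = 6+4 = 10 → {'f': 8, 'k': 0, 'g': 1, 'i': 3, 'e': 1, 'y': 10}
d['p'] = d['g']+1 = 2 → {'f': 8, 'k': 0, 'g': 1, 'i': 3, 'e': 1, 'y': 10, 'p': 2}

{'f': 8, 'k': 0, 'g': 1, 'i': 3, 'e': 1, 'y': 10, 'p': 2}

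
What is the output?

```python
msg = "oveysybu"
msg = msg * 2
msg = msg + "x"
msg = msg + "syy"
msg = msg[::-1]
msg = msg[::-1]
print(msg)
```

repeat ×2 → 'oveysybuoveysybu'
+ 'x' → 'oveysybuoveysybux'
+ 'syy' → 'oveysybuoveysybuxsyy'
reverse → 'yysxubysyevoubysyevo'
reverse → 'oveysybuoveysybuxsyy'

oveysybuoveysybuxsyy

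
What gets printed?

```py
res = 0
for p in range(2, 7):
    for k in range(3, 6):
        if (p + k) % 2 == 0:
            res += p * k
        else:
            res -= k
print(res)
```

80

p=2,k=3: odd sum, res = 0-3 = -3
p=2,k=4: even sum, res = (-3)+8 = 5
p=2,k=5: odd sum, res = 5-5 = 0
p=3,k=3: even sum, res = 0+9 = 9
p=3,k=4: odd sum, res = 9-4 = 5
p=3,k=5: even sum, res = 5+15 = 20
p=4,k=3: odd sum, res = 20-3 = 17
p=4,k=4: even sum, res = 17+16 = 33
p=4,k=5: odd sum, res = 33-5 = 28
p=5,k=3: even sum, res = 28+15 = 43
p=5,k=4: odd sum, res = 43-4 = 39
p=5,k=5: even sum, res = 39+25 = 64
p=6,k=3: odd sum, res = 64-3 = 61
p=6,k=4: even sum, res = 61+24 = 85
p=6,k=5: odd sum, res = 85-5 = 80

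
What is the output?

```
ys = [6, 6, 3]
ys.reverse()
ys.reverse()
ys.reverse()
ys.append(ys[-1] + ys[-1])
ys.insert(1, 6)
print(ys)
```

[3, 6, 6, 6, 12]

reverse → [3, 6, 6]
reverse → [6, 6, 3]
reverse → [3, 6, 6]
append ys[-1]+ys[-1] = 6+6 = 12 → [3, 6, 6, 12]
insert 6 at 1 → [3, 6, 6, 6, 12]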